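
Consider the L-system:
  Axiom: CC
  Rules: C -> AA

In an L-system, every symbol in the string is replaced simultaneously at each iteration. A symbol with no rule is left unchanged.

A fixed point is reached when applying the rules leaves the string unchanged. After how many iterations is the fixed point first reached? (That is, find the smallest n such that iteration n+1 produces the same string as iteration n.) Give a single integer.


Step 0: CC
Step 1: AAAA
Step 2: AAAA  (unchanged — fixed point at step 1)

Answer: 1


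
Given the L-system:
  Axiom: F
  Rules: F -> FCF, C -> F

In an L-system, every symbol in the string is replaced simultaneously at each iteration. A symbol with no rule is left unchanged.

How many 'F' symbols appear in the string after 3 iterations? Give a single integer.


Step 0: F  (1 'F')
Step 1: FCF  (2 'F')
Step 2: FCFFFCF  (5 'F')
Step 3: FCFFFCFFCFFCFFFCF  (12 'F')

Answer: 12


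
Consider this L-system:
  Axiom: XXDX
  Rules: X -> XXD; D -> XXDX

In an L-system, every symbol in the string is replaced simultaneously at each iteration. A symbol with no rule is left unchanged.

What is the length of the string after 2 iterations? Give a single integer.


Step 0: length = 4
Step 1: length = 13
Step 2: length = 43

Answer: 43


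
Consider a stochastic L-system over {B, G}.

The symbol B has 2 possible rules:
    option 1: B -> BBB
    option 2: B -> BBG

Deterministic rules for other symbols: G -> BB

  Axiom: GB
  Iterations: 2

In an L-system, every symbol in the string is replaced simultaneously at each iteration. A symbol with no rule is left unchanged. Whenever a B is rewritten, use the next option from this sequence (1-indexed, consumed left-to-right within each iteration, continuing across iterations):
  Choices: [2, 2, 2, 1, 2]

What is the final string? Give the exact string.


Step 0: GB
Step 1: BBBBG  (used choices [2])
Step 2: BBGBBGBBBBBGBB  (used choices [2, 2, 1, 2])

Answer: BBGBBGBBBBBGBB


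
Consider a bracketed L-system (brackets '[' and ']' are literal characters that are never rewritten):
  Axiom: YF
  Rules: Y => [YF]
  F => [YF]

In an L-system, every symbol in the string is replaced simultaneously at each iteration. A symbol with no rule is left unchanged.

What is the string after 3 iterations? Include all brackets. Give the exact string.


Answer: [[[YF][YF]][[YF][YF]]][[[YF][YF]][[YF][YF]]]

Derivation:
Step 0: YF
Step 1: [YF][YF]
Step 2: [[YF][YF]][[YF][YF]]
Step 3: [[[YF][YF]][[YF][YF]]][[[YF][YF]][[YF][YF]]]


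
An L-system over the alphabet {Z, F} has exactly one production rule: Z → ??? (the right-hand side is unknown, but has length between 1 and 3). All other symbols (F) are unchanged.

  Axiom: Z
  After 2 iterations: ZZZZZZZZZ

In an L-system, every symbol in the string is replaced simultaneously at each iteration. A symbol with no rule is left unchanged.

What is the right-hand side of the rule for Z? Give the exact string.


Answer: ZZZ

Derivation:
Trying Z → ZZZ:
  Step 0: Z
  Step 1: ZZZ
  Step 2: ZZZZZZZZZ
Matches the given result.


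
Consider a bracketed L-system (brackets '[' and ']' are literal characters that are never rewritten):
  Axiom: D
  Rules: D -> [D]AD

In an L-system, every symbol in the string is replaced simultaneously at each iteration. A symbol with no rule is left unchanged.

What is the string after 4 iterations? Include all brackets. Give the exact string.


Answer: [[[[D]AD]A[D]AD]A[[D]AD]A[D]AD]A[[[D]AD]A[D]AD]A[[D]AD]A[D]AD

Derivation:
Step 0: D
Step 1: [D]AD
Step 2: [[D]AD]A[D]AD
Step 3: [[[D]AD]A[D]AD]A[[D]AD]A[D]AD
Step 4: [[[[D]AD]A[D]AD]A[[D]AD]A[D]AD]A[[[D]AD]A[D]AD]A[[D]AD]A[D]AD


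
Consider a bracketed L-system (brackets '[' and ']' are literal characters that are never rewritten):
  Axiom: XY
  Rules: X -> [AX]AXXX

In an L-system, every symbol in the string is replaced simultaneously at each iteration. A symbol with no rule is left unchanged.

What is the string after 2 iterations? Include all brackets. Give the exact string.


Step 0: XY
Step 1: [AX]AXXXY
Step 2: [A[AX]AXXX]A[AX]AXXX[AX]AXXX[AX]AXXXY

Answer: [A[AX]AXXX]A[AX]AXXX[AX]AXXX[AX]AXXXY


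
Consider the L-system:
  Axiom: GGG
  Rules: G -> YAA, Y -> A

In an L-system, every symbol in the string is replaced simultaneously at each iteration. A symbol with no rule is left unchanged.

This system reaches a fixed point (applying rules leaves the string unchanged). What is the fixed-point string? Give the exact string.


Step 0: GGG
Step 1: YAAYAAYAA
Step 2: AAAAAAAAA
Step 3: AAAAAAAAA  (unchanged — fixed point at step 2)

Answer: AAAAAAAAA


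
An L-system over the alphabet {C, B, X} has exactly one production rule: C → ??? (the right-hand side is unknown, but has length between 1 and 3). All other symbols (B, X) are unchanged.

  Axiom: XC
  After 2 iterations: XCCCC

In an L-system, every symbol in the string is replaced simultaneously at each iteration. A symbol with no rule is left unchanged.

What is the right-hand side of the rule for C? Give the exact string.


Answer: CC

Derivation:
Trying C → CC:
  Step 0: XC
  Step 1: XCC
  Step 2: XCCCC
Matches the given result.


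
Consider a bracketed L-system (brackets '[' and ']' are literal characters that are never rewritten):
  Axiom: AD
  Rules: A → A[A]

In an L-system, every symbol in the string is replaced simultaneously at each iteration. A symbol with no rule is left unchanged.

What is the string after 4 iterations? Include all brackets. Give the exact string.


Answer: A[A][A[A]][A[A][A[A]]][A[A][A[A]][A[A][A[A]]]]D

Derivation:
Step 0: AD
Step 1: A[A]D
Step 2: A[A][A[A]]D
Step 3: A[A][A[A]][A[A][A[A]]]D
Step 4: A[A][A[A]][A[A][A[A]]][A[A][A[A]][A[A][A[A]]]]D


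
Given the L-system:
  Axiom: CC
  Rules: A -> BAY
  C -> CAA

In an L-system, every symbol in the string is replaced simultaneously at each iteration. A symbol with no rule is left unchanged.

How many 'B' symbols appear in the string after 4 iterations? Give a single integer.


Answer: 24

Derivation:
Step 0: CC  (0 'B')
Step 1: CAACAA  (0 'B')
Step 2: CAABAYBAYCAABAYBAY  (4 'B')
Step 3: CAABAYBAYBBAYYBBAYYCAABAYBAYBBAYYBBAYY  (12 'B')
Step 4: CAABAYBAYBBAYYBBAYYBBBAYYYBBBAYYYCAABAYBAYBBAYYBBAYYBBBAYYYBBBAYYY  (24 'B')


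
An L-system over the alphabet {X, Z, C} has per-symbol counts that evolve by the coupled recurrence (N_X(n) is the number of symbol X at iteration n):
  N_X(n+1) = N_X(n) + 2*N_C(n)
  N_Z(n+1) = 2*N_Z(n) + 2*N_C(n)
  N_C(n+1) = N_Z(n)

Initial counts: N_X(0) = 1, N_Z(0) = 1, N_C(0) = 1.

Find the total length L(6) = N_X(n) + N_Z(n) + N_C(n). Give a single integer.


Answer: 1017

Derivation:
Step 0: N_X=1, N_Z=1, N_C=1, L=3
Step 1: N_X=3, N_Z=4, N_C=1, L=8
Step 2: N_X=5, N_Z=10, N_C=4, L=19
Step 3: N_X=13, N_Z=28, N_C=10, L=51
Step 4: N_X=33, N_Z=76, N_C=28, L=137
Step 5: N_X=89, N_Z=208, N_C=76, L=373
Step 6: N_X=241, N_Z=568, N_C=208, L=1017


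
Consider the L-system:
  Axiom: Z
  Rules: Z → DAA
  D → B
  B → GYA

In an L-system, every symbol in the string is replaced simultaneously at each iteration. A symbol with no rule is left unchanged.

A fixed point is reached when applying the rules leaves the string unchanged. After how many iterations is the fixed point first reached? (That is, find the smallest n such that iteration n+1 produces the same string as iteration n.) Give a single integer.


Step 0: Z
Step 1: DAA
Step 2: BAA
Step 3: GYAAA
Step 4: GYAAA  (unchanged — fixed point at step 3)

Answer: 3


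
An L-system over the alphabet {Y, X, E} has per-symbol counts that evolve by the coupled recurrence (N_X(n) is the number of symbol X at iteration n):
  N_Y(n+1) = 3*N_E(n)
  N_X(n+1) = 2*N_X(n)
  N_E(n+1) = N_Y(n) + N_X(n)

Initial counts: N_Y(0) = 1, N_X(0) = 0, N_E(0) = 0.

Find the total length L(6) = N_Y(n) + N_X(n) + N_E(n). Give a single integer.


Step 0: N_Y=1, N_X=0, N_E=0, L=1
Step 1: N_Y=0, N_X=0, N_E=1, L=1
Step 2: N_Y=3, N_X=0, N_E=0, L=3
Step 3: N_Y=0, N_X=0, N_E=3, L=3
Step 4: N_Y=9, N_X=0, N_E=0, L=9
Step 5: N_Y=0, N_X=0, N_E=9, L=9
Step 6: N_Y=27, N_X=0, N_E=0, L=27

Answer: 27


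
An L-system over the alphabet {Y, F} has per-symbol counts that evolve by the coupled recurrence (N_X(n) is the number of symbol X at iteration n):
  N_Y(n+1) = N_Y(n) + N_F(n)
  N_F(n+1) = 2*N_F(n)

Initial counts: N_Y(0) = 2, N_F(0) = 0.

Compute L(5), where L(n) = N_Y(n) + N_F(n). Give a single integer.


Answer: 2

Derivation:
Step 0: N_Y=2, N_F=0, L=2
Step 1: N_Y=2, N_F=0, L=2
Step 2: N_Y=2, N_F=0, L=2
Step 3: N_Y=2, N_F=0, L=2
Step 4: N_Y=2, N_F=0, L=2
Step 5: N_Y=2, N_F=0, L=2


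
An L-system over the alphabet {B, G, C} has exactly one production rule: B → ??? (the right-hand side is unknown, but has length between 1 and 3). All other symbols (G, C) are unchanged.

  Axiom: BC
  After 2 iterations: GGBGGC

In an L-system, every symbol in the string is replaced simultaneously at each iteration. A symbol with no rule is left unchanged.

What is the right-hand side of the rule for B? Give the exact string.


Answer: GBG

Derivation:
Trying B → GBG:
  Step 0: BC
  Step 1: GBGC
  Step 2: GGBGGC
Matches the given result.


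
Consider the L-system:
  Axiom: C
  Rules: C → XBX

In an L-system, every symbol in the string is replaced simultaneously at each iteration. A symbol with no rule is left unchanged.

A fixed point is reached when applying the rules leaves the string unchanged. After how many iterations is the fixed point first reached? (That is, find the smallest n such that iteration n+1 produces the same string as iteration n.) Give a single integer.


Answer: 1

Derivation:
Step 0: C
Step 1: XBX
Step 2: XBX  (unchanged — fixed point at step 1)


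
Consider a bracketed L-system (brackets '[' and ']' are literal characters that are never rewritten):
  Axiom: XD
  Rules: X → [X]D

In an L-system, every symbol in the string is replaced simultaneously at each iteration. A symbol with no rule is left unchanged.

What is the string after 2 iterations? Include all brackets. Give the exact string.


Answer: [[X]D]DD

Derivation:
Step 0: XD
Step 1: [X]DD
Step 2: [[X]D]DD


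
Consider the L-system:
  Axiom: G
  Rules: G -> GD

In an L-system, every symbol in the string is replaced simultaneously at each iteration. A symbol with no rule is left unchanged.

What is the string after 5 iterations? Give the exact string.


Step 0: G
Step 1: GD
Step 2: GDD
Step 3: GDDD
Step 4: GDDDD
Step 5: GDDDDD

Answer: GDDDDD


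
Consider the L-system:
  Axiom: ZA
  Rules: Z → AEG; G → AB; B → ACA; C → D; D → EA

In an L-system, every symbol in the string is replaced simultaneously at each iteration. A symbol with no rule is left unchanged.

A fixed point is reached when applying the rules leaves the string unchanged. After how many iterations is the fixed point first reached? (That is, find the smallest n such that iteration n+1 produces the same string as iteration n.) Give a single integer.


Step 0: ZA
Step 1: AEGA
Step 2: AEABA
Step 3: AEAACAA
Step 4: AEAADAA
Step 5: AEAAEAAA
Step 6: AEAAEAAA  (unchanged — fixed point at step 5)

Answer: 5


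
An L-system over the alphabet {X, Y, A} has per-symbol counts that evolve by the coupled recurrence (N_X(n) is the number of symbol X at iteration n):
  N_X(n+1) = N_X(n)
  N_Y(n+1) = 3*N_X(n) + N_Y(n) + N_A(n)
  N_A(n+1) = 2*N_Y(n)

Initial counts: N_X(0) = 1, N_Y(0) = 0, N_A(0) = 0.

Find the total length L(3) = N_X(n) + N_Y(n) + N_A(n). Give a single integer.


Step 0: N_X=1, N_Y=0, N_A=0, L=1
Step 1: N_X=1, N_Y=3, N_A=0, L=4
Step 2: N_X=1, N_Y=6, N_A=6, L=13
Step 3: N_X=1, N_Y=15, N_A=12, L=28

Answer: 28


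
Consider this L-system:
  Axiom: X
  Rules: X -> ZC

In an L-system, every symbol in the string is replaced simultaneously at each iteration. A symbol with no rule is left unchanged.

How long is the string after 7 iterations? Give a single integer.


Answer: 2

Derivation:
Step 0: length = 1
Step 1: length = 2
Step 2: length = 2
Step 3: length = 2
Step 4: length = 2
Step 5: length = 2
Step 6: length = 2
Step 7: length = 2


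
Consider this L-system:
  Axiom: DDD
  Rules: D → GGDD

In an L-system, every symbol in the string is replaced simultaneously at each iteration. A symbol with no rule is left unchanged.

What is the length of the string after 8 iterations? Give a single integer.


Step 0: length = 3
Step 1: length = 12
Step 2: length = 30
Step 3: length = 66
Step 4: length = 138
Step 5: length = 282
Step 6: length = 570
Step 7: length = 1146
Step 8: length = 2298

Answer: 2298


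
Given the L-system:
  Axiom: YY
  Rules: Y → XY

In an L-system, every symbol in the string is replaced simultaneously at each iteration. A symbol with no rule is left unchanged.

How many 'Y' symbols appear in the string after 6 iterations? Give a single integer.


Answer: 2

Derivation:
Step 0: YY  (2 'Y')
Step 1: XYXY  (2 'Y')
Step 2: XXYXXY  (2 'Y')
Step 3: XXXYXXXY  (2 'Y')
Step 4: XXXXYXXXXY  (2 'Y')
Step 5: XXXXXYXXXXXY  (2 'Y')
Step 6: XXXXXXYXXXXXXY  (2 'Y')


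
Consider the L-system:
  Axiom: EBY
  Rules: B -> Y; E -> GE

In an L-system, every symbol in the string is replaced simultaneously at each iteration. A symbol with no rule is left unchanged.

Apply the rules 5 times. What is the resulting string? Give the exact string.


Step 0: EBY
Step 1: GEYY
Step 2: GGEYY
Step 3: GGGEYY
Step 4: GGGGEYY
Step 5: GGGGGEYY

Answer: GGGGGEYY


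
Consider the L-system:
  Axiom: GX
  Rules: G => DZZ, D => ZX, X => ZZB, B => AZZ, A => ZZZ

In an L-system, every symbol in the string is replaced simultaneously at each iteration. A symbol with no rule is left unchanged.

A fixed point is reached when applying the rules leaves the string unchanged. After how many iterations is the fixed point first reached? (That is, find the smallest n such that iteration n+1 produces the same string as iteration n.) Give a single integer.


Answer: 5

Derivation:
Step 0: GX
Step 1: DZZZZB
Step 2: ZXZZZZAZZ
Step 3: ZZZBZZZZZZZZZ
Step 4: ZZZAZZZZZZZZZZZ
Step 5: ZZZZZZZZZZZZZZZZZ
Step 6: ZZZZZZZZZZZZZZZZZ  (unchanged — fixed point at step 5)


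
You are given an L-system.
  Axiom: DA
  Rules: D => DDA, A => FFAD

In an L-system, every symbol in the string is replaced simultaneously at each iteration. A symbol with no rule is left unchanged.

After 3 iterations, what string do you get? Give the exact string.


Step 0: DA
Step 1: DDAFFAD
Step 2: DDADDAFFADFFFFADDDA
Step 3: DDADDAFFADDDADDAFFADFFFFADDDAFFFFFFADDDADDADDAFFAD

Answer: DDADDAFFADDDADDAFFADFFFFADDDAFFFFFFADDDADDADDAFFAD


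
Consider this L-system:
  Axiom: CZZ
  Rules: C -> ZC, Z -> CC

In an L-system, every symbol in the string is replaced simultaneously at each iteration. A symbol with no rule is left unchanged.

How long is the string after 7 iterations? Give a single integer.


Step 0: length = 3
Step 1: length = 6
Step 2: length = 12
Step 3: length = 24
Step 4: length = 48
Step 5: length = 96
Step 6: length = 192
Step 7: length = 384

Answer: 384


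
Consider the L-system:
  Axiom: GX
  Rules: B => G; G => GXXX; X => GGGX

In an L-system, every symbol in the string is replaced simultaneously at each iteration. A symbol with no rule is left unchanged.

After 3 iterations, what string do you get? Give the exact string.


Step 0: GX
Step 1: GXXXGGGX
Step 2: GXXXGGGXGGGXGGGXGXXXGXXXGXXXGGGX
Step 3: GXXXGGGXGGGXGGGXGXXXGXXXGXXXGGGXGXXXGXXXGXXXGGGXGXXXGXXXGXXXGGGXGXXXGGGXGGGXGGGXGXXXGGGXGGGXGGGXGXXXGGGXGGGXGGGXGXXXGXXXGXXXGGGX

Answer: GXXXGGGXGGGXGGGXGXXXGXXXGXXXGGGXGXXXGXXXGXXXGGGXGXXXGXXXGXXXGGGXGXXXGGGXGGGXGGGXGXXXGGGXGGGXGGGXGXXXGGGXGGGXGGGXGXXXGXXXGXXXGGGX


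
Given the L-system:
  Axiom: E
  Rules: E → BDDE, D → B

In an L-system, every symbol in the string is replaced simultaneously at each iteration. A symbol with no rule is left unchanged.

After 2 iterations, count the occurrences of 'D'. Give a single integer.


Step 0: E  (0 'D')
Step 1: BDDE  (2 'D')
Step 2: BBBBDDE  (2 'D')

Answer: 2


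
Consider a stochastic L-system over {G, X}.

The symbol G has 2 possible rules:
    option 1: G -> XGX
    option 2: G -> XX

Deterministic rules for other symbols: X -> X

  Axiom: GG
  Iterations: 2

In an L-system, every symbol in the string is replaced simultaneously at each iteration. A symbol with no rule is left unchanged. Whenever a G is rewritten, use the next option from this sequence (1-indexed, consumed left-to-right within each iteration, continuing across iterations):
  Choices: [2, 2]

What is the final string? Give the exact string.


Step 0: GG
Step 1: XXXX  (used choices [2, 2])
Step 2: XXXX  (used choices [])

Answer: XXXX


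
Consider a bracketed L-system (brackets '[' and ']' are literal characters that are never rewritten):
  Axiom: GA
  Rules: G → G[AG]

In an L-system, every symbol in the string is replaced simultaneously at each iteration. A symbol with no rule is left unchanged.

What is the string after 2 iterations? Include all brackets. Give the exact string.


Answer: G[AG][AG[AG]]A

Derivation:
Step 0: GA
Step 1: G[AG]A
Step 2: G[AG][AG[AG]]A


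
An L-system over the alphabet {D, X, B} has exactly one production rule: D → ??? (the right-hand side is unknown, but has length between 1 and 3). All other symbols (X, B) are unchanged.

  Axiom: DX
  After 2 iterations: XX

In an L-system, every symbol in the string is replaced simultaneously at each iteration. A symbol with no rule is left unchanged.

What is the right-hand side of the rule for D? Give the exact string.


Answer: X

Derivation:
Trying D → X:
  Step 0: DX
  Step 1: XX
  Step 2: XX
Matches the given result.


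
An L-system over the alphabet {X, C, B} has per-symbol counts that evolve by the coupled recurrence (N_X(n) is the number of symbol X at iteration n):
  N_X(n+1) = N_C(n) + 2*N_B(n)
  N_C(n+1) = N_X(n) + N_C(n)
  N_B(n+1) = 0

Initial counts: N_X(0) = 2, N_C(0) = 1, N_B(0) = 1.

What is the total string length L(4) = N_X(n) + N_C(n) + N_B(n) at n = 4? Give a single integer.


Step 0: N_X=2, N_C=1, N_B=1, L=4
Step 1: N_X=3, N_C=3, N_B=0, L=6
Step 2: N_X=3, N_C=6, N_B=0, L=9
Step 3: N_X=6, N_C=9, N_B=0, L=15
Step 4: N_X=9, N_C=15, N_B=0, L=24

Answer: 24


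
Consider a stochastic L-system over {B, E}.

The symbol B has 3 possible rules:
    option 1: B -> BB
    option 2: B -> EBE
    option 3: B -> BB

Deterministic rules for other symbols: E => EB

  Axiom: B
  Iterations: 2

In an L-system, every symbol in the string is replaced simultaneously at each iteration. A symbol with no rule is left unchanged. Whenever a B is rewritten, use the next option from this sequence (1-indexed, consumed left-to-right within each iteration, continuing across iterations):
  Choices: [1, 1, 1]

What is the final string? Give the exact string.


Answer: BBBB

Derivation:
Step 0: B
Step 1: BB  (used choices [1])
Step 2: BBBB  (used choices [1, 1])


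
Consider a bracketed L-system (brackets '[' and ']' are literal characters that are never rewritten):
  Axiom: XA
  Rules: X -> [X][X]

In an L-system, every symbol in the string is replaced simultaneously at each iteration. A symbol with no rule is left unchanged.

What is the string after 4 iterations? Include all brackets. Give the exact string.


Step 0: XA
Step 1: [X][X]A
Step 2: [[X][X]][[X][X]]A
Step 3: [[[X][X]][[X][X]]][[[X][X]][[X][X]]]A
Step 4: [[[[X][X]][[X][X]]][[[X][X]][[X][X]]]][[[[X][X]][[X][X]]][[[X][X]][[X][X]]]]A

Answer: [[[[X][X]][[X][X]]][[[X][X]][[X][X]]]][[[[X][X]][[X][X]]][[[X][X]][[X][X]]]]A


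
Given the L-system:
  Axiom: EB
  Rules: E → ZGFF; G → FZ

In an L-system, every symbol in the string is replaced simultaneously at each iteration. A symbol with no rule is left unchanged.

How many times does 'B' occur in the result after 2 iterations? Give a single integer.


Step 0: EB  (1 'B')
Step 1: ZGFFB  (1 'B')
Step 2: ZFZFFB  (1 'B')

Answer: 1


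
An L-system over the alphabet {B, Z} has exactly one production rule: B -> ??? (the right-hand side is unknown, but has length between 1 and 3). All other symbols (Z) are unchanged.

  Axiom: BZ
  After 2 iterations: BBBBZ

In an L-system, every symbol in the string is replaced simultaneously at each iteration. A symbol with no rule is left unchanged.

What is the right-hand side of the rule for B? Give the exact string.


Answer: BB

Derivation:
Trying B -> BB:
  Step 0: BZ
  Step 1: BBZ
  Step 2: BBBBZ
Matches the given result.


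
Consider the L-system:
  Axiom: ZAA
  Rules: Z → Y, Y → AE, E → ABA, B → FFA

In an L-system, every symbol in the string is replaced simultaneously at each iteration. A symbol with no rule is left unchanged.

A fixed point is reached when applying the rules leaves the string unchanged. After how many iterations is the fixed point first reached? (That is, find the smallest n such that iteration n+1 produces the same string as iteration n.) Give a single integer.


Answer: 4

Derivation:
Step 0: ZAA
Step 1: YAA
Step 2: AEAA
Step 3: AABAAA
Step 4: AAFFAAAA
Step 5: AAFFAAAA  (unchanged — fixed point at step 4)


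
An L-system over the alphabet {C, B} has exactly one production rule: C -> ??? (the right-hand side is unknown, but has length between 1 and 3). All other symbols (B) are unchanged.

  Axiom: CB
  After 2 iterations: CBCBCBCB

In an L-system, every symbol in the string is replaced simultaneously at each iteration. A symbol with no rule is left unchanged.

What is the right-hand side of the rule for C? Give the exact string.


Trying C -> CBC:
  Step 0: CB
  Step 1: CBCB
  Step 2: CBCBCBCB
Matches the given result.

Answer: CBC


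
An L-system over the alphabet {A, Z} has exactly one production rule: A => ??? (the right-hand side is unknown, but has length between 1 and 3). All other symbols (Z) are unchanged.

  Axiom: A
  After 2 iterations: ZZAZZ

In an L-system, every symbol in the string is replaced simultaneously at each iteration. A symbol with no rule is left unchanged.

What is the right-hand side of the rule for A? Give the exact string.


Answer: ZAZ

Derivation:
Trying A => ZAZ:
  Step 0: A
  Step 1: ZAZ
  Step 2: ZZAZZ
Matches the given result.


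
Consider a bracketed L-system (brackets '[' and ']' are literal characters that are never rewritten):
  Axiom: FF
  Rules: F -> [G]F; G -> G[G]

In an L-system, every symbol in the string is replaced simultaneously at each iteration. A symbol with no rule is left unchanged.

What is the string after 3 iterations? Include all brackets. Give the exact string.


Step 0: FF
Step 1: [G]F[G]F
Step 2: [G[G]][G]F[G[G]][G]F
Step 3: [G[G][G[G]]][G[G]][G]F[G[G][G[G]]][G[G]][G]F

Answer: [G[G][G[G]]][G[G]][G]F[G[G][G[G]]][G[G]][G]F


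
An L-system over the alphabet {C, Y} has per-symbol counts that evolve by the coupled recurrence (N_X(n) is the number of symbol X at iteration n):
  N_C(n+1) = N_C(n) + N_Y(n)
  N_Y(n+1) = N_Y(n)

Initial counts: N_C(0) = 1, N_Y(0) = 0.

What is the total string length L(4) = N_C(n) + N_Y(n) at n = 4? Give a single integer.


Answer: 1

Derivation:
Step 0: N_C=1, N_Y=0, L=1
Step 1: N_C=1, N_Y=0, L=1
Step 2: N_C=1, N_Y=0, L=1
Step 3: N_C=1, N_Y=0, L=1
Step 4: N_C=1, N_Y=0, L=1


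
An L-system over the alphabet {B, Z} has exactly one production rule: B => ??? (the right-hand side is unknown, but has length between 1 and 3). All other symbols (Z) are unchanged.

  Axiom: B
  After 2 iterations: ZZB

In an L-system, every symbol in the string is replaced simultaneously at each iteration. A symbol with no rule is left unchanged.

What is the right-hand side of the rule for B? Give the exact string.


Trying B => ZB:
  Step 0: B
  Step 1: ZB
  Step 2: ZZB
Matches the given result.

Answer: ZB


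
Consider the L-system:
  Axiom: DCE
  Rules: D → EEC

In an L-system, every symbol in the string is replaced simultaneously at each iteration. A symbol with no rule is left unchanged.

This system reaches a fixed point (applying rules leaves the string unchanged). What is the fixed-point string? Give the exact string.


Answer: EECCE

Derivation:
Step 0: DCE
Step 1: EECCE
Step 2: EECCE  (unchanged — fixed point at step 1)


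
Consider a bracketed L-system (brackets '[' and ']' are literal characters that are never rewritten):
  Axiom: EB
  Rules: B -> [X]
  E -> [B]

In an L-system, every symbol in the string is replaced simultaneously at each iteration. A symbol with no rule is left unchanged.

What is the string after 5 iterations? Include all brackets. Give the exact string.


Step 0: EB
Step 1: [B][X]
Step 2: [[X]][X]
Step 3: [[X]][X]
Step 4: [[X]][X]
Step 5: [[X]][X]

Answer: [[X]][X]


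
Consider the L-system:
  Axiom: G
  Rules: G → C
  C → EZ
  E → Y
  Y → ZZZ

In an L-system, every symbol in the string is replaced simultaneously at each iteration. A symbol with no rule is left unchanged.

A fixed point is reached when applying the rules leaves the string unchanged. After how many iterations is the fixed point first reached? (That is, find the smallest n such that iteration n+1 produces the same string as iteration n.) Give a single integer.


Step 0: G
Step 1: C
Step 2: EZ
Step 3: YZ
Step 4: ZZZZ
Step 5: ZZZZ  (unchanged — fixed point at step 4)

Answer: 4


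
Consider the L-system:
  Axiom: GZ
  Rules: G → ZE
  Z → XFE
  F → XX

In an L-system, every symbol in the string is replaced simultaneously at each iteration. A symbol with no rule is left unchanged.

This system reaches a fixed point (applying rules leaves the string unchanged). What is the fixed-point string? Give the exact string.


Step 0: GZ
Step 1: ZEXFE
Step 2: XFEEXXXE
Step 3: XXXEEXXXE
Step 4: XXXEEXXXE  (unchanged — fixed point at step 3)

Answer: XXXEEXXXE


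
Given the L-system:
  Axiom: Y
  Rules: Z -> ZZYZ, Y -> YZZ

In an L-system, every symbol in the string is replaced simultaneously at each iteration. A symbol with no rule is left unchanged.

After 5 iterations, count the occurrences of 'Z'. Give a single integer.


Answer: 418

Derivation:
Step 0: Y  (0 'Z')
Step 1: YZZ  (2 'Z')
Step 2: YZZZZYZZZYZ  (8 'Z')
Step 3: YZZZZYZZZYZZZYZZZYZYZZZZYZZZYZZZYZYZZZZYZ  (30 'Z')
Step 4: YZZZZYZZZYZZZYZZZYZYZZZZYZZZYZZZYZYZZZZYZZZYZZZYZYZZZZYZZZYZZZYZYZZZZYZYZZZZYZZZYZZZYZZZYZYZZZZYZZZYZZZYZYZZZZYZZZYZZZYZYZZZZYZYZZZZYZZZYZZZYZZZYZYZZZZYZ  (112 'Z')
Step 5: YZZZZYZZZYZZZYZZZYZYZZZZYZZZYZZZYZYZZZZYZZZYZZZYZYZZZZYZZZYZZZYZYZZZZYZYZZZZYZZZYZZZYZZZYZYZZZZYZZZYZZZYZYZZZZYZZZYZZZYZYZZZZYZYZZZZYZZZYZZZYZZZYZYZZZZYZZZYZZZYZYZZZZYZZZYZZZYZYZZZZYZYZZZZYZZZYZZZYZZZYZYZZZZYZZZYZZZYZYZZZZYZZZYZZZYZYZZZZYZYZZZZYZZZYZZZYZZZYZYZZZZYZYZZZZYZZZYZZZYZZZYZYZZZZYZZZYZZZYZYZZZZYZZZYZZZYZYZZZZYZZZYZZZYZYZZZZYZYZZZZYZZZYZZZYZZZYZYZZZZYZZZYZZZYZYZZZZYZZZYZZZYZYZZZZYZYZZZZYZZZYZZZYZZZYZYZZZZYZZZYZZZYZYZZZZYZZZYZZZYZYZZZZYZYZZZZYZZZYZZZYZZZYZYZZZZYZYZZZZYZZZYZZZYZZZYZYZZZZYZZZYZZZYZYZZZZYZZZYZZZYZYZZZZYZZZYZZZYZYZZZZYZYZZZZYZZZYZZZYZZZYZYZZZZYZ  (418 'Z')


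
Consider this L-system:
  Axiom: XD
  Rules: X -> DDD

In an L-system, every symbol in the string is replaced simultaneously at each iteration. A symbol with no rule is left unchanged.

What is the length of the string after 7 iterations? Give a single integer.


Step 0: length = 2
Step 1: length = 4
Step 2: length = 4
Step 3: length = 4
Step 4: length = 4
Step 5: length = 4
Step 6: length = 4
Step 7: length = 4

Answer: 4


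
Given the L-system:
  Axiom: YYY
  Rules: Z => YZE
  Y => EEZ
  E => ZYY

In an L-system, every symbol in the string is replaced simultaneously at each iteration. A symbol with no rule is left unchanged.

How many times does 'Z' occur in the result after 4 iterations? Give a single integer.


Answer: 81

Derivation:
Step 0: YYY  (0 'Z')
Step 1: EEZEEZEEZ  (3 'Z')
Step 2: ZYYZYYYZEZYYZYYYZEZYYZYYYZE  (9 'Z')
Step 3: YZEEEZEEZYZEEEZEEZEEZYZEZYYYZEEEZEEZYZEEEZEEZEEZYZEZYYYZEEEZEEZYZEEEZEEZEEZYZEZYY  (27 'Z')
Step 4: EEZYZEZYYZYYZYYYZEZYYZYYYZEEEZYZEZYYZYYZYYYZEZYYZYYYZEZYYZYYYZEEEZYZEZYYYZEEEZEEZEEZYZEZYYZYYZYYYZEZYYZYYYZEEEZYZEZYYZYYZYYYZEZYYZYYYZEZYYZYYYZEEEZYZEZYYYZEEEZEEZEEZYZEZYYZYYZYYYZEZYYZYYYZEEEZYZEZYYZYYZYYYZEZYYZYYYZEZYYZYYYZEEEZYZEZYYYZEEEZEEZ  (81 'Z')


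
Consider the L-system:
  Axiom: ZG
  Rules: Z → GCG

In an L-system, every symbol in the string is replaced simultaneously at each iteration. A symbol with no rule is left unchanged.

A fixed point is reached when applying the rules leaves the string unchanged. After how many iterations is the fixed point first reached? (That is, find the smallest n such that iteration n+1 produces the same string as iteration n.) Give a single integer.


Step 0: ZG
Step 1: GCGG
Step 2: GCGG  (unchanged — fixed point at step 1)

Answer: 1


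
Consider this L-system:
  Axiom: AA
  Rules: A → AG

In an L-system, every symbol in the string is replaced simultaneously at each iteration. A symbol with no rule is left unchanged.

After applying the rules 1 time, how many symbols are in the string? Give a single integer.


Answer: 4

Derivation:
Step 0: length = 2
Step 1: length = 4


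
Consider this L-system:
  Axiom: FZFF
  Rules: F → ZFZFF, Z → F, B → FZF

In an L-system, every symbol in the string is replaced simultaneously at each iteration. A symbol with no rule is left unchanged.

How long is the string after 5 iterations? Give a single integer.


Answer: 2536

Derivation:
Step 0: length = 4
Step 1: length = 16
Step 2: length = 56
Step 3: length = 200
Step 4: length = 712
Step 5: length = 2536


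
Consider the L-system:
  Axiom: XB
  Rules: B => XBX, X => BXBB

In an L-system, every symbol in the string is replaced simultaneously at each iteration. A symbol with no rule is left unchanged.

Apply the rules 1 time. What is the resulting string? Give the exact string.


Answer: BXBBXBX

Derivation:
Step 0: XB
Step 1: BXBBXBX


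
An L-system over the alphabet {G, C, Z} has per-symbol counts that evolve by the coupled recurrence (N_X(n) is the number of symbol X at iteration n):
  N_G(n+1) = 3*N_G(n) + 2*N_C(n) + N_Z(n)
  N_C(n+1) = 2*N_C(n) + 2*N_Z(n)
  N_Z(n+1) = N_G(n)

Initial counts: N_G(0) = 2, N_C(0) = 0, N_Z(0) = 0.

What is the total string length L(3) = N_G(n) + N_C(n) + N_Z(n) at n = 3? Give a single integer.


Answer: 114

Derivation:
Step 0: N_G=2, N_C=0, N_Z=0, L=2
Step 1: N_G=6, N_C=0, N_Z=2, L=8
Step 2: N_G=20, N_C=4, N_Z=6, L=30
Step 3: N_G=74, N_C=20, N_Z=20, L=114


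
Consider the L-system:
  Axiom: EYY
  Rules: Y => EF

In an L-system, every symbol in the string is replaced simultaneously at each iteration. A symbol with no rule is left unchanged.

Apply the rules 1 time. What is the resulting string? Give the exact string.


Answer: EEFEF

Derivation:
Step 0: EYY
Step 1: EEFEF


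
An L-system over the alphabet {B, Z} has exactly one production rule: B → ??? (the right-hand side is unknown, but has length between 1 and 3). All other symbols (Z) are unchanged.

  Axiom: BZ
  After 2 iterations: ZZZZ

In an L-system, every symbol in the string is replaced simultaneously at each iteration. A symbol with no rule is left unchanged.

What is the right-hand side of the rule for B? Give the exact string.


Answer: ZZZ

Derivation:
Trying B → ZZZ:
  Step 0: BZ
  Step 1: ZZZZ
  Step 2: ZZZZ
Matches the given result.


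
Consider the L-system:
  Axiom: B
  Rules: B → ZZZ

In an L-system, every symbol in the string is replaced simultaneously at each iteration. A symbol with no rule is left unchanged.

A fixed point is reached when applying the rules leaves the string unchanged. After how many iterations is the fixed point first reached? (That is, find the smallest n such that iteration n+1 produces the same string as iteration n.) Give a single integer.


Step 0: B
Step 1: ZZZ
Step 2: ZZZ  (unchanged — fixed point at step 1)

Answer: 1


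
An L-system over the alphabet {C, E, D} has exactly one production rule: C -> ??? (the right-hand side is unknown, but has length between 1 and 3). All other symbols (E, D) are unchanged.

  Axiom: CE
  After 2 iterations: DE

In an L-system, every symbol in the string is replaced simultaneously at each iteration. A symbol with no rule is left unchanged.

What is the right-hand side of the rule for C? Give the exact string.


Trying C -> D:
  Step 0: CE
  Step 1: DE
  Step 2: DE
Matches the given result.

Answer: D


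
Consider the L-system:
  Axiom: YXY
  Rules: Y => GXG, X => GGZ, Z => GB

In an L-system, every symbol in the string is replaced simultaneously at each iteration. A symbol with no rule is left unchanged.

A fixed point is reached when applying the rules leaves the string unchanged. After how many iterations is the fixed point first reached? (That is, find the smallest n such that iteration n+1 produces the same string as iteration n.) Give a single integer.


Answer: 3

Derivation:
Step 0: YXY
Step 1: GXGGGZGXG
Step 2: GGGZGGGGBGGGZG
Step 3: GGGGBGGGGBGGGGBG
Step 4: GGGGBGGGGBGGGGBG  (unchanged — fixed point at step 3)


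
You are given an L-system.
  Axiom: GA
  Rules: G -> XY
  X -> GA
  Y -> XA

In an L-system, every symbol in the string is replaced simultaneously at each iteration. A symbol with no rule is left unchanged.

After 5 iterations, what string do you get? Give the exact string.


Step 0: GA
Step 1: XYA
Step 2: GAXAA
Step 3: XYAGAAA
Step 4: GAXAAXYAAA
Step 5: XYAGAAAGAXAAAA

Answer: XYAGAAAGAXAAAA


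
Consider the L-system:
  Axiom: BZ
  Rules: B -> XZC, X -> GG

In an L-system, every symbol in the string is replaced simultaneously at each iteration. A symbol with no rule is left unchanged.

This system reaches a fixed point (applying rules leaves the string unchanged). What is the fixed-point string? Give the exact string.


Answer: GGZCZ

Derivation:
Step 0: BZ
Step 1: XZCZ
Step 2: GGZCZ
Step 3: GGZCZ  (unchanged — fixed point at step 2)


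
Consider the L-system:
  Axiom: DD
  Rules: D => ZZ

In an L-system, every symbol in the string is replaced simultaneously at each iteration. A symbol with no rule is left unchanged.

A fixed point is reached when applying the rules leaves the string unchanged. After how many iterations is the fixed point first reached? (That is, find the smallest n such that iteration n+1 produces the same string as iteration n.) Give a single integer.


Answer: 1

Derivation:
Step 0: DD
Step 1: ZZZZ
Step 2: ZZZZ  (unchanged — fixed point at step 1)


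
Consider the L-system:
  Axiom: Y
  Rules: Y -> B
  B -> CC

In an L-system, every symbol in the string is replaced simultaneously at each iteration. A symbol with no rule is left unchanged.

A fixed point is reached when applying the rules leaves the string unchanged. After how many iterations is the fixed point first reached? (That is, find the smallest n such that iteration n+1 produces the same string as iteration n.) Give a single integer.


Answer: 2

Derivation:
Step 0: Y
Step 1: B
Step 2: CC
Step 3: CC  (unchanged — fixed point at step 2)


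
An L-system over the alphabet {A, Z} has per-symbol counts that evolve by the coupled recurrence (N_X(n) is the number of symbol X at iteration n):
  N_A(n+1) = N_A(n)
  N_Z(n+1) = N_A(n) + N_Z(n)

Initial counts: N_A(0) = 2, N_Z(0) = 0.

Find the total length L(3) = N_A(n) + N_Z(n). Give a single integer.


Step 0: N_A=2, N_Z=0, L=2
Step 1: N_A=2, N_Z=2, L=4
Step 2: N_A=2, N_Z=4, L=6
Step 3: N_A=2, N_Z=6, L=8

Answer: 8


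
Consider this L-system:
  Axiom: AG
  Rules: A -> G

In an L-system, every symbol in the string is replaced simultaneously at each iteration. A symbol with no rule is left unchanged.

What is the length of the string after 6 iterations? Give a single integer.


Step 0: length = 2
Step 1: length = 2
Step 2: length = 2
Step 3: length = 2
Step 4: length = 2
Step 5: length = 2
Step 6: length = 2

Answer: 2


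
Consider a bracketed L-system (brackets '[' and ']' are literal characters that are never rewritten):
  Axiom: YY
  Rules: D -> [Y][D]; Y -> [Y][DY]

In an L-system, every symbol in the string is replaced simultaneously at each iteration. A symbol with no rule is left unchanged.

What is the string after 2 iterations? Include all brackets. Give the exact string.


Step 0: YY
Step 1: [Y][DY][Y][DY]
Step 2: [[Y][DY]][[Y][D][Y][DY]][[Y][DY]][[Y][D][Y][DY]]

Answer: [[Y][DY]][[Y][D][Y][DY]][[Y][DY]][[Y][D][Y][DY]]


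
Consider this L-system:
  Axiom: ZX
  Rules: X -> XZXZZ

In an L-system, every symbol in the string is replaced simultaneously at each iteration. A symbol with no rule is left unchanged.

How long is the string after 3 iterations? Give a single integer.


Step 0: length = 2
Step 1: length = 6
Step 2: length = 14
Step 3: length = 30

Answer: 30


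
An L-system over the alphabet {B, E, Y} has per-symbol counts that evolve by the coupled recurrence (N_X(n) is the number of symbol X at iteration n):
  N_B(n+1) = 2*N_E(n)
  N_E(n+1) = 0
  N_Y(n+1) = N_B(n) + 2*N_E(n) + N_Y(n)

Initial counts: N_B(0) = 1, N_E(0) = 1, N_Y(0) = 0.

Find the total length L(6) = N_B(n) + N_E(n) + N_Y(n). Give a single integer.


Step 0: N_B=1, N_E=1, N_Y=0, L=2
Step 1: N_B=2, N_E=0, N_Y=3, L=5
Step 2: N_B=0, N_E=0, N_Y=5, L=5
Step 3: N_B=0, N_E=0, N_Y=5, L=5
Step 4: N_B=0, N_E=0, N_Y=5, L=5
Step 5: N_B=0, N_E=0, N_Y=5, L=5
Step 6: N_B=0, N_E=0, N_Y=5, L=5

Answer: 5


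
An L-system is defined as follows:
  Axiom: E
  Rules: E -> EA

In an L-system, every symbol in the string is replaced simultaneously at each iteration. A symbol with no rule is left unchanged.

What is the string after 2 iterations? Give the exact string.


Step 0: E
Step 1: EA
Step 2: EAA

Answer: EAA


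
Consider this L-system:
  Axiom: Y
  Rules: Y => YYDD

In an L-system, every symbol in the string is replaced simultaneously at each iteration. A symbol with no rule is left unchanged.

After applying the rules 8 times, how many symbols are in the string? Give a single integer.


Step 0: length = 1
Step 1: length = 4
Step 2: length = 10
Step 3: length = 22
Step 4: length = 46
Step 5: length = 94
Step 6: length = 190
Step 7: length = 382
Step 8: length = 766

Answer: 766


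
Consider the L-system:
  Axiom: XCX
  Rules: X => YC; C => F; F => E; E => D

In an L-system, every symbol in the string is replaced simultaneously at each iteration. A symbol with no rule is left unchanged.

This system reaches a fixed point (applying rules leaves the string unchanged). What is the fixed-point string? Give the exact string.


Answer: YDDYD

Derivation:
Step 0: XCX
Step 1: YCFYC
Step 2: YFEYF
Step 3: YEDYE
Step 4: YDDYD
Step 5: YDDYD  (unchanged — fixed point at step 4)


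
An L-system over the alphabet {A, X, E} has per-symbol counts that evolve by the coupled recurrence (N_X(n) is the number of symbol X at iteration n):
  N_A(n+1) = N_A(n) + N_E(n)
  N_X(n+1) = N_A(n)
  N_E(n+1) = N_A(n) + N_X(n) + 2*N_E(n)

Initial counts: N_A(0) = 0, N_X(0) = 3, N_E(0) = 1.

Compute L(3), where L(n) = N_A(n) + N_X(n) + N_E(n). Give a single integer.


Step 0: N_A=0, N_X=3, N_E=1, L=4
Step 1: N_A=1, N_X=0, N_E=5, L=6
Step 2: N_A=6, N_X=1, N_E=11, L=18
Step 3: N_A=17, N_X=6, N_E=29, L=52

Answer: 52


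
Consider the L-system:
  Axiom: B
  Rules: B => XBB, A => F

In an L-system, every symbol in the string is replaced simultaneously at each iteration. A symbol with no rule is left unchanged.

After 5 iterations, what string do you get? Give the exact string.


Answer: XXXXXBBXBBXXBBXBBXXXBBXBBXXBBXBBXXXXBBXBBXXBBXBBXXXBBXBBXXBBXBB

Derivation:
Step 0: B
Step 1: XBB
Step 2: XXBBXBB
Step 3: XXXBBXBBXXBBXBB
Step 4: XXXXBBXBBXXBBXBBXXXBBXBBXXBBXBB
Step 5: XXXXXBBXBBXXBBXBBXXXBBXBBXXBBXBBXXXXBBXBBXXBBXBBXXXBBXBBXXBBXBB


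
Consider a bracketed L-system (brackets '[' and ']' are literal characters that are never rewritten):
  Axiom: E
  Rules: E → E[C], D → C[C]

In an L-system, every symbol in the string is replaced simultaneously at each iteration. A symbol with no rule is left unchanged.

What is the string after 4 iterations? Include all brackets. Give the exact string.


Answer: E[C][C][C][C]

Derivation:
Step 0: E
Step 1: E[C]
Step 2: E[C][C]
Step 3: E[C][C][C]
Step 4: E[C][C][C][C]


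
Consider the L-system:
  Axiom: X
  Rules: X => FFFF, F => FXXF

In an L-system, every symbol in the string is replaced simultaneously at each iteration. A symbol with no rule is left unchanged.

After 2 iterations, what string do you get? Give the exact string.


Step 0: X
Step 1: FFFF
Step 2: FXXFFXXFFXXFFXXF

Answer: FXXFFXXFFXXFFXXF
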